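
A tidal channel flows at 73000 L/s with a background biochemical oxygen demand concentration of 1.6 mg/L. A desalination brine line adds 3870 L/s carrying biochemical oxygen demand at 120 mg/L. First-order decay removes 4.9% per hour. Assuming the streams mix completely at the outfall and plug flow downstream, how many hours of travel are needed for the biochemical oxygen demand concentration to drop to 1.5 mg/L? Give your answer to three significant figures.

32.2 h

Conservation of mass: C = (73000·1.600 + 3870·120.0) / 76870 = 581200/76870 = 7.561 mg/L.
4.9%/h lost → k = −ln(1 − 0.049) = 0.05024 h⁻¹.
7.561·exp(−k·t) = 1.5 → t = ln(7.561/1.5)/k = 115900 s = 32.19 h.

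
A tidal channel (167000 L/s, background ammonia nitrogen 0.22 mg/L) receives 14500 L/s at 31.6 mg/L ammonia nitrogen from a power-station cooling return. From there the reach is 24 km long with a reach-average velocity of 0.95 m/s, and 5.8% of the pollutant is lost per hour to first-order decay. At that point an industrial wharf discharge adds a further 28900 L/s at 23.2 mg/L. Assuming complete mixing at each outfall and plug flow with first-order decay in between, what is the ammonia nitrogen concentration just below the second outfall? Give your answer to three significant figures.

Mixed concentration C = ΣQC/ΣQ = (167000·0.2200 + 14500·31.60) / 181500 = 494900/181500 = 2.727 mg/L; combined flow 181500 L/s.
Travel time t = 24·1000 / 0.95 = 25260 s = 7.018 h.
5.8%/h lost → k = −ln(1 − 0.058) = 0.05975 h⁻¹.
First-order decay: C = 2.727·exp(−k·t) = 2.727·0.6575 = 1.793 mg/L.
Second outfall: C = (181500·1.793 + 28900·23.20)/210400 = 4.733 mg/L.

4.73 mg/L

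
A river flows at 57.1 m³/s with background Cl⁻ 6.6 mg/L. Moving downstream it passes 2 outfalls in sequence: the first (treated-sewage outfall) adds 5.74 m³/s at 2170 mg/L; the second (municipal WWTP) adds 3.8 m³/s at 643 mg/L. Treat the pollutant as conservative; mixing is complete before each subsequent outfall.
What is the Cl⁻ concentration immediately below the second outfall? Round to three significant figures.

Below outfall 1: Q → 62.84 m³/s, C = (57.10·6.600 + 5.740·2170)/62.84 = 204.2 mg/L.
Below outfall 2: Q → 66.64 m³/s, C = (62.84·204.2 + 3.800·643.0)/66.64 = 229.2 mg/L.

229 mg/L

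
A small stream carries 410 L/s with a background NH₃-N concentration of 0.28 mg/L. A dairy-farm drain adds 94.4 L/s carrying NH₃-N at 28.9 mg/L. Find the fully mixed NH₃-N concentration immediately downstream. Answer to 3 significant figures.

Flow-weighted average: C = (410.0·0.2800 + 94.40·28.90) / 504.4 = 2843/504.4 = 5.636 mg/L.

5.64 mg/L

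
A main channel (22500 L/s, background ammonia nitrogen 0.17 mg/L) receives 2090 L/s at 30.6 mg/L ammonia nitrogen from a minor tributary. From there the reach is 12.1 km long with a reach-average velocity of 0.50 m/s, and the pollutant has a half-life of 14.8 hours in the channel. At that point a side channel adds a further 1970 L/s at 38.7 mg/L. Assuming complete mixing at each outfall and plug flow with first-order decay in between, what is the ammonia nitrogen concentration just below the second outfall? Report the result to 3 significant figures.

Mass balance: C = (22500·0.1700 + 2090·30.60) / 24590 = 67780/24590 = 2.756 mg/L; combined flow 24590 L/s.
Travel time t = 12.1·1000 / 0.50 = 24200 s = 6.722 h.
Half-life 14.8 h → k = ln 2 / 14.8 = 0.04683 h⁻¹ = 1.124 d⁻¹.
Applying C = C₀e^(−kt): 2.756 × 0.7299 = 2.012 mg/L.
At the second outfall, C = (24590·2.012 + 1970·38.70) / (24590 + 1970) = 4.733 mg/L.

4.73 mg/L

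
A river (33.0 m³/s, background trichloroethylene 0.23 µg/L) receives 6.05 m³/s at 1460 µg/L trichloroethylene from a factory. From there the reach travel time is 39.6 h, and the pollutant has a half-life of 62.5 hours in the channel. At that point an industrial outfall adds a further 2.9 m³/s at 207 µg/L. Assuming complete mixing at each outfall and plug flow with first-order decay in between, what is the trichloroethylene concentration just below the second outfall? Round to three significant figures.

Mixed concentration C = ΣQC/ΣQ = (33.00·0.2300 + 6.050·1460) / 39.05 = 8841/39.05 = 226.4 µg/L; combined flow 39.05 m³/s.
Half-life 62.5 h → k = ln 2 / 62.5 = 0.01109 h⁻¹ = 0.2662 d⁻¹.
Applying C = C₀e^(−kt): 226.4 × 0.6446 = 145.9 µg/L.
At the second outfall, C = (39.05·145.9 + 2.900·207.0) / (39.05 + 2.900) = 150.1 µg/L.

150 µg/L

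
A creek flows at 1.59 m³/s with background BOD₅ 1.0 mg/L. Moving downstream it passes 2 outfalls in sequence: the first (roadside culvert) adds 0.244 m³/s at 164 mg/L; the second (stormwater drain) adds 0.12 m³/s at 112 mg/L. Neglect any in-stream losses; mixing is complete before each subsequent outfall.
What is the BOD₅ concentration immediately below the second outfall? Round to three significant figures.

28.2 mg/L

Outfall 1: combined Q = 1.834 m³/s; C = (1.590·1.000 + 0.2440·164.0)/1.834 = 22.69 mg/L.
Outfall 2: combined Q = 1.954 m³/s; C = (1.834·22.69 + 0.1200·112.0)/1.954 = 28.17 mg/L.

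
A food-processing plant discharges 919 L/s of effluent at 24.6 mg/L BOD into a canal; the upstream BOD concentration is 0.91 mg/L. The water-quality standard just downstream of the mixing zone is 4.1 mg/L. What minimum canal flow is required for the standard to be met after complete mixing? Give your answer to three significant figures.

5910 L/s

Set C_mix = 4.1: (Q·0.9100 + 919.0·24.60) / (Q + 919.0) = 4.1
→ Q = 919.0·(24.60 − 4.1)/(4.1 − 0.9100) = 5906 L/s.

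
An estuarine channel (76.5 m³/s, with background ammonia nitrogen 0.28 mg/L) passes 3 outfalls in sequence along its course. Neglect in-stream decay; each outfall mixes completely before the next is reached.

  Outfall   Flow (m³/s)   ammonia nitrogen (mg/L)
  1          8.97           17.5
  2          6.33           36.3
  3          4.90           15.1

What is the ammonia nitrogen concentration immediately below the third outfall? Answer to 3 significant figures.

4.99 mg/L

Below outfall 1: Q → 85.47 m³/s, C = (76.50·0.2800 + 8.970·17.50)/85.47 = 2.087 mg/L.
Below outfall 2: Q → 91.80 m³/s, C = (85.47·2.087 + 6.330·36.30)/91.80 = 4.446 mg/L.
Below outfall 3: Q → 96.70 m³/s, C = (91.80·4.446 + 4.900·15.10)/96.70 = 4.986 mg/L.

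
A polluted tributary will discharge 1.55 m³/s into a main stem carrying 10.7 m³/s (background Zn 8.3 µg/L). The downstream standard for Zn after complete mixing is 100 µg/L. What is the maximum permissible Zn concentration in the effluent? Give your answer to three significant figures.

At the limit, (Qr·Cr + Qe·Cₑ)/(Qr + Qe) = 100:
Cₑ = (12.25·100 − 10.70·8.300) / 1.550 = 733.0 µg/L.

733 µg/L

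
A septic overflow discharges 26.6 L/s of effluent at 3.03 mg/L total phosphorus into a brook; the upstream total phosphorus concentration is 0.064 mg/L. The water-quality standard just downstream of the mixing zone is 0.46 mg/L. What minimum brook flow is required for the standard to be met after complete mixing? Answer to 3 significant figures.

Set C_mix = 0.46: (Q·0.06400 + 26.60·3.030) / (Q + 26.60) = 0.46
→ Q = 26.60·(3.030 − 0.46)/(0.46 − 0.06400) = 172.6 L/s.

173 L/s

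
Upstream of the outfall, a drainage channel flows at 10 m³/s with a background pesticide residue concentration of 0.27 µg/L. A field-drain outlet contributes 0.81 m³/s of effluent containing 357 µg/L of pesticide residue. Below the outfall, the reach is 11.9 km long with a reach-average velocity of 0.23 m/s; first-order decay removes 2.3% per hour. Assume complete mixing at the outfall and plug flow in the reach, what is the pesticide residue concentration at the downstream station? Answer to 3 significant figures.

19.3 µg/L

Flow-weighted average: C = (10.00·0.2700 + 0.8100·357.0) / 10.81 = 291.9/10.81 = 27.00 µg/L.
Travel time t = 11.9·1000 / 0.23 = 51740 s = 14.37 h.
2.3%/h lost → k = −ln(1 − 0.023) = 0.02327 h⁻¹.
Applying C = C₀e^(−kt): 27.00 × 0.7158 = 19.33 µg/L.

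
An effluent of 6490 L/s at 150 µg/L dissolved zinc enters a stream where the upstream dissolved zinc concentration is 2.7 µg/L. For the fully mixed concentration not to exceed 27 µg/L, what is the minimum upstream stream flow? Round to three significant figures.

Set C_mix = 27: (Q·2.700 + 6490·150.0) / (Q + 6490) = 27
→ Q = 6490·(150.0 − 27)/(27 − 2.700) = 32850 L/s.

32900 L/s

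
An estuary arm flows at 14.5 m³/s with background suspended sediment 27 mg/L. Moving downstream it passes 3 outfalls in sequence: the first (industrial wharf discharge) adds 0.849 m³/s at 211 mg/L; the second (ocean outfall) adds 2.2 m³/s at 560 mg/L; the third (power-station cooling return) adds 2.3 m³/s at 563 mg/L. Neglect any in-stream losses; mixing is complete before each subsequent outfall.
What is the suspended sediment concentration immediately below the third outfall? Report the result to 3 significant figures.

Outfall 1: combined Q = 15.35 m³/s; C = (14.50·27.00 + 0.8490·211.0)/15.35 = 37.18 mg/L.
Outfall 2: combined Q = 17.55 m³/s; C = (15.35·37.18 + 2.200·560.0)/17.55 = 102.7 mg/L.
Outfall 3: combined Q = 19.85 m³/s; C = (17.55·102.7 + 2.300·563.0)/19.85 = 156.1 mg/L.

156 mg/L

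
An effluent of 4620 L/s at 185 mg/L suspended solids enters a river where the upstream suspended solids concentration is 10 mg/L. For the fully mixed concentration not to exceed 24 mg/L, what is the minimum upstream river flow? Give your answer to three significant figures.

53100 L/s

Set C_mix = 24: (Q·10.00 + 4620·185.0) / (Q + 4620) = 24
→ Q = 4620·(185.0 − 24)/(24 − 10.00) = 53130 L/s.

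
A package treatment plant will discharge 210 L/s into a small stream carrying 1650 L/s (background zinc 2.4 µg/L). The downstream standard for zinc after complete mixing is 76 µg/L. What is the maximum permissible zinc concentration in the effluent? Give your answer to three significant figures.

654 µg/L

At the limit, (Qr·Cr + Qe·Cₑ)/(Qr + Qe) = 76:
Cₑ = (1860·76 − 1650·2.400) / 210.0 = 654.3 µg/L.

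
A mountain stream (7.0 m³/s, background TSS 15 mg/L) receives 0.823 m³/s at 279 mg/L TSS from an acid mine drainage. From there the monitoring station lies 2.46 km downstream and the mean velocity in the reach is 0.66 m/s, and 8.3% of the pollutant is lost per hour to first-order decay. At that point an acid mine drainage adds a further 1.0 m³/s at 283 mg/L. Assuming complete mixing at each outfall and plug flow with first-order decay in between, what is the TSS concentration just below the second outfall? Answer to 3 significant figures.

66.7 mg/L

Conservation of mass: C = (7.000·15.00 + 0.8230·279.0) / 7.823 = 334.6/7.823 = 42.77 mg/L; combined flow 7.823 m³/s.
Travel time t = 2.46·1000 / 0.66 = 3727 s = 1.035 h.
8.3%/h lost → k = −ln(1 − 0.083) = 0.08665 h⁻¹.
After decay, C = 42.77 × e^(−kt) = 42.77 × 0.9142 = 39.10 mg/L.
At the second outfall, C = (7.823·39.10 + 1.000·283.0) / (7.823 + 1.000) = 66.75 mg/L.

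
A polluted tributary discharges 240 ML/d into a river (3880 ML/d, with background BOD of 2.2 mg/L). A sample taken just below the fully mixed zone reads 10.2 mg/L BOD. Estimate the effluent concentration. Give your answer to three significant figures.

Mass balance: 3880·2.200 + 240.0·Cₑ = 4120·10.20
→ Cₑ = (4120·10.20 − 3880·2.200) / 240.0 = 139.5 mg/L.

140 mg/L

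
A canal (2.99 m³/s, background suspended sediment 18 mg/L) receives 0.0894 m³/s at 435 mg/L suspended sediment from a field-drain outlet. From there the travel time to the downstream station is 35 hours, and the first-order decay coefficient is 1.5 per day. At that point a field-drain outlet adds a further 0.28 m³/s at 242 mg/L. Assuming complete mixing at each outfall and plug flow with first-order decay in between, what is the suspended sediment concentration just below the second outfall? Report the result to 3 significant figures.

23.3 mg/L

Mixed concentration C = ΣQC/ΣQ = (2.990·18.00 + 0.08940·435.0) / 3.079 = 92.71/3.079 = 30.11 mg/L; combined flow 3.079 m³/s.
First-order decay: C = 30.11·exp(−k·t) = 30.11·0.1122 = 3.378 mg/L.
At the second outfall, C = (3.079·3.378 + 0.2800·242.0) / (3.079 + 0.2800) = 23.27 mg/L.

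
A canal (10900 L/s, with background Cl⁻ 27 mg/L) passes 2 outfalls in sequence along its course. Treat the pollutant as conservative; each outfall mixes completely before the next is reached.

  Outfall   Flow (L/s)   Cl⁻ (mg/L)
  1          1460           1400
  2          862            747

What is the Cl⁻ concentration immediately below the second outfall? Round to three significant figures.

Below outfall 1: Q → 12360 L/s, C = (10900·27.00 + 1460·1400)/12360 = 189.2 mg/L.
Below outfall 2: Q → 13220 L/s, C = (12360·189.2 + 862.0·747.0)/13220 = 225.5 mg/L.

226 mg/L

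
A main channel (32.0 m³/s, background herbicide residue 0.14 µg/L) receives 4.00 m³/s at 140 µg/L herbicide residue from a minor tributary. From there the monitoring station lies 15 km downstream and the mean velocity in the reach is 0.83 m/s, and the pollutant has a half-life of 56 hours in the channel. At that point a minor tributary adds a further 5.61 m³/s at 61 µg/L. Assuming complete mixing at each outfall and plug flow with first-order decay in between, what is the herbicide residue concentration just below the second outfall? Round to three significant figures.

Flow-weighted average: C = (32.00·0.1400 + 4.000·140.0) / 36.00 = 564.5/36.00 = 15.68 µg/L; combined flow 36.00 m³/s.
Travel time t = 15·1000 / 0.83 = 18070 s = 5.020 h.
Half-life 56 h → k = ln 2 / 56 = 0.01238 h⁻¹ = 0.2971 d⁻¹.
After decay, C = 15.68 × e^(−kt) = 15.68 × 0.9398 = 14.74 µg/L.
Second outfall: C = (36.00·14.74 + 5.610·61.00)/41.61 = 20.97 µg/L.

21.0 µg/L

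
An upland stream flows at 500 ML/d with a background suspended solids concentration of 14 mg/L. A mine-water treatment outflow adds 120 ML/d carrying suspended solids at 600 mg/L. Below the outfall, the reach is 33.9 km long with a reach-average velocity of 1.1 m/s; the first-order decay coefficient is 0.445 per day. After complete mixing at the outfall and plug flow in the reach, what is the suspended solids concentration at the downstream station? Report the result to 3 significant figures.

109 mg/L

Conservation of mass: C = (500.0·14.00 + 120.0·600.0) / 620.0 = 79000/620.0 = 127.4 mg/L.
Travel time t = 33.9·1000 / 1.1 = 30820 s = 8.561 h.
Applying C = C₀e^(−kt): 127.4 × 0.8532 = 108.7 mg/L.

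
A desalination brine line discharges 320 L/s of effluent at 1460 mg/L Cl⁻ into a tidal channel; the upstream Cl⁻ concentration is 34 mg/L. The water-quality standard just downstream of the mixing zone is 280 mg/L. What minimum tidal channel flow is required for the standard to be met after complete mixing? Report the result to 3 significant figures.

1530 L/s

Set C_mix = 280: (Q·34.00 + 320.0·1460) / (Q + 320.0) = 280
→ Q = 320.0·(1460 − 280)/(280 − 34.00) = 1535 L/s.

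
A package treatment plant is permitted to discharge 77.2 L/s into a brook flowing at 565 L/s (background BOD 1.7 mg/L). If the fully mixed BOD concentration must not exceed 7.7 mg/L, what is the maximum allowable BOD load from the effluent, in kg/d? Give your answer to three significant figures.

Mass balance at the limit: 565.0·1.700 + 77.20·Cₑ = 642.2·7.7 → Cₑ = 51.61 mg/L.
77.20 L/s = 0.07720 m³/s. Load = 0.07720 m³/s × 51.61 g/m³ × 86 400 s/d = 344.3 kg/d.

344 kg/d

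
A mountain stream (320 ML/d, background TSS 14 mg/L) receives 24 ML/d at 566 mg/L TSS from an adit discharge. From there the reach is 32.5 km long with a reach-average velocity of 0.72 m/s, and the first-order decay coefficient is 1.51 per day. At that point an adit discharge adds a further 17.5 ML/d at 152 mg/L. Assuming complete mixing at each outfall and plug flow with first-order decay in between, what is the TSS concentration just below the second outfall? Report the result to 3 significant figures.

30.1 mg/L

Conservation of mass: C = (320.0·14.00 + 24.00·566.0) / 344.0 = 18060/344.0 = 52.51 mg/L; combined flow 344.0 ML/d.
Travel time t = 32.5·1000 / 0.72 = 45140 s = 12.54 h.
Decay over the reach: 52.51·exp(−kt) = 52.51·0.4544 = 23.86 mg/L.
Second outfall: C = (344.0·23.86 + 17.50·152.0)/361.5 = 30.06 mg/L.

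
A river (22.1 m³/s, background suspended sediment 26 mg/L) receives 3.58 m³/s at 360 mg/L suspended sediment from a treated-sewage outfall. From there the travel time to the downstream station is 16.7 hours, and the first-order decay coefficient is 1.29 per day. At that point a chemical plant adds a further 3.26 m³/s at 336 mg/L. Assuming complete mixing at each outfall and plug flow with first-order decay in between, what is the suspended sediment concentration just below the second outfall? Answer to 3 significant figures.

After mixing, C = (22.10·26.00 + 3.580·360.0) / 25.68 = 1863/25.68 = 72.56 mg/L; combined flow 25.68 m³/s.
Applying C = C₀e^(−kt): 72.56 × 0.4075 = 29.57 mg/L.
Second outfall: C = (25.68·29.57 + 3.260·336.0)/28.94 = 64.09 mg/L.

64.1 mg/L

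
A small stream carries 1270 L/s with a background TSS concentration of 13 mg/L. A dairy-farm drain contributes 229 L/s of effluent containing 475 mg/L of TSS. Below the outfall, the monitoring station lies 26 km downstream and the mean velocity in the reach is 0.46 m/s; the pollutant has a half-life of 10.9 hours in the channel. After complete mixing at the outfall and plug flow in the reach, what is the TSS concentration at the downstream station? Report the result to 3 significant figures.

30.8 mg/L

Mixed concentration C = ΣQC/ΣQ = (1270·13.00 + 229.0·475.0) / 1499 = 125300/1499 = 83.58 mg/L.
Travel time t = 26·1000 / 0.46 = 56520 s = 15.70 h.
Half-life 10.9 h → k = ln 2 / 10.9 = 0.06359 h⁻¹ = 1.526 d⁻¹.
After decay, C = 83.58 × e^(−kt) = 83.58 × 0.3685 = 30.80 mg/L.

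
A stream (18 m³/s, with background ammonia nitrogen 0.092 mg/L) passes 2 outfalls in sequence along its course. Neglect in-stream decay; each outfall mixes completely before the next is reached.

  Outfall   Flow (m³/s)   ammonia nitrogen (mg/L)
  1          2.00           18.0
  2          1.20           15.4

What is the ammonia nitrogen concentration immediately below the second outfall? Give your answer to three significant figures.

Outfall 1: combined Q = 20.00 m³/s; C = (18.00·0.09200 + 2.000·18.00)/20.00 = 1.883 mg/L.
Outfall 2: combined Q = 21.20 m³/s; C = (20.00·1.883 + 1.200·15.40)/21.20 = 2.648 mg/L.

2.65 mg/L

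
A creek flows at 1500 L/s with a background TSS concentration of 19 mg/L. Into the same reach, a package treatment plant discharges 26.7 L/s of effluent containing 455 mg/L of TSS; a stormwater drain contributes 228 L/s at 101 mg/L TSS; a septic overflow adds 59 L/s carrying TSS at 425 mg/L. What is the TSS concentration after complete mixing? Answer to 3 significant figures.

Flow-weighted average: C = (1500·19.00 + 26.70·455.0 + 228.0·101.0 + 59.00·425.0) / 1814 = 88750/1814 = 48.93 mg/L.

48.9 mg/L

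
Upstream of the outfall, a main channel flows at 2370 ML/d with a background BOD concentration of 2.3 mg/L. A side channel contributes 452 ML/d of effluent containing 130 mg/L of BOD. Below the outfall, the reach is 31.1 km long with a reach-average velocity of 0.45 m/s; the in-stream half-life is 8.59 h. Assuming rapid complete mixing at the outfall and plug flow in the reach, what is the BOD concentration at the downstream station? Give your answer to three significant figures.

4.83 mg/L

Mass balance: C = (2370·2.300 + 452.0·130.0) / 2822 = 64210/2822 = 22.75 mg/L.
Travel time t = 31.1·1000 / 0.45 = 69110 s = 19.20 h.
Half-life 8.59 h → k = ln 2 / 8.59 = 0.08069 h⁻¹ = 1.937 d⁻¹.
After decay, C = 22.75 × e^(−kt) = 22.75 × 0.2124 = 4.834 mg/L.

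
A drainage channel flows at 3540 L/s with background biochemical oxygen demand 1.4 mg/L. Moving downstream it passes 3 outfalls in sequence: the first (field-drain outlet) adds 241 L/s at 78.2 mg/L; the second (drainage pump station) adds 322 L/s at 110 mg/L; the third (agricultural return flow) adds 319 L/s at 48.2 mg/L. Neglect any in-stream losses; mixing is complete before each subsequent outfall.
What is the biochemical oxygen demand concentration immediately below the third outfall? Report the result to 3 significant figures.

After outfall 1: Q = 3540 + 241.0 = 3781 L/s; C = (3540·1.400 + 241.0·78.20)/3781 = 6.295 mg/L.
After outfall 2: Q = 3781 + 322.0 = 4103 L/s; C = (3781·6.295 + 322.0·110.0)/4103 = 14.43 mg/L.
After outfall 3: Q = 4103 + 319.0 = 4422 L/s; C = (4103·14.43 + 319.0·48.20)/4422 = 16.87 mg/L.

16.9 mg/L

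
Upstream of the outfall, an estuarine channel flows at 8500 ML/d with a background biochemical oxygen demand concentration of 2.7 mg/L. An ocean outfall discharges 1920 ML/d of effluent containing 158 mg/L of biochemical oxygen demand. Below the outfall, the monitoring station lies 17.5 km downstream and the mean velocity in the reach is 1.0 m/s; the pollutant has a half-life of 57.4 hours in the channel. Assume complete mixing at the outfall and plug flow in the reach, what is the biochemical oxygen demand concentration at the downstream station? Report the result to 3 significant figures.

After mixing, C = (8500·2.700 + 1920·158.0) / 10420 = 326300/10420 = 31.32 mg/L.
Travel time t = 17.5·1000 / 1.0 = 17500 s = 4.861 h.
Half-life 57.4 h → k = ln 2 / 57.4 = 0.01208 h⁻¹ = 0.2898 d⁻¹.
Applying C = C₀e^(−kt): 31.32 × 0.9430 = 29.53 mg/L.

29.5 mg/L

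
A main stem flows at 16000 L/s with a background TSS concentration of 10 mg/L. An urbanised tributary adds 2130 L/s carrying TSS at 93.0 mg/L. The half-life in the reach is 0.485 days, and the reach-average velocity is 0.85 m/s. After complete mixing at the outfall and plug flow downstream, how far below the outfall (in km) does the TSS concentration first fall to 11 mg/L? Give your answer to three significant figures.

30.1 km

Mass balance: C = (16000·10.00 + 2130·93.00) / 18130 = 358100/18130 = 19.75 mg/L.
Half-life 0.485 d → k = ln 2 / 0.485 = 1.429 d⁻¹.
Set 19.75·exp(−k·t) = 11 → t = ln(19.75/11)/k = 35390 s = 9.829 h.
Distance = v·t = 0.85·35390 = 30080 m = 30.08 km.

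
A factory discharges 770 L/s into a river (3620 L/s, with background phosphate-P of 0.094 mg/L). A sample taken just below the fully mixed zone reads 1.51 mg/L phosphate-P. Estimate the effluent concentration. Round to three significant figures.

8.17 mg/L

Mass balance: 3620·0.09400 + 770.0·Cₑ = 4390·1.510
→ Cₑ = (4390·1.510 − 3620·0.09400) / 770.0 = 8.167 mg/L.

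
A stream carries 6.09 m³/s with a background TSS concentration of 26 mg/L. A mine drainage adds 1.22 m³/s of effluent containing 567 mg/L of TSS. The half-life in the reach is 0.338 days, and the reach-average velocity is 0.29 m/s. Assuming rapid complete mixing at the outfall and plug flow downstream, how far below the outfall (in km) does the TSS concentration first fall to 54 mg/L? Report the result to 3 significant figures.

9.37 km

Conservation of mass: C = (6.090·26.00 + 1.220·567.0) / 7.310 = 850.1/7.310 = 116.3 mg/L.
Half-life 0.338 d → k = ln 2 / 0.338 = 2.051 d⁻¹.
Set 116.3·exp(−k·t) = 54 → t = ln(116.3/54)/k = 32320 s = 8.978 h.
Distance = v·t = 0.29·32320 = 9373 m = 9.373 km.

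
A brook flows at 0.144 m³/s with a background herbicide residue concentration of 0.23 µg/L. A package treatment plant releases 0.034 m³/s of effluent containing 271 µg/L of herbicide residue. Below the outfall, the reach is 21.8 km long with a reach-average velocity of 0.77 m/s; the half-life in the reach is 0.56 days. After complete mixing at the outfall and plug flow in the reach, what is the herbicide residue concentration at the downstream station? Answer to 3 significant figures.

34.6 µg/L

Conservation of mass: C = (0.1440·0.2300 + 0.03400·271.0) / 0.1780 = 9.247/0.1780 = 51.95 µg/L.
Travel time t = 21.8·1000 / 0.77 = 28310 s = 7.864 h.
Half-life 0.56 d → k = ln 2 / 0.56 = 1.238 d⁻¹.
Applying C = C₀e^(−kt): 51.95 × 0.6666 = 34.63 µg/L.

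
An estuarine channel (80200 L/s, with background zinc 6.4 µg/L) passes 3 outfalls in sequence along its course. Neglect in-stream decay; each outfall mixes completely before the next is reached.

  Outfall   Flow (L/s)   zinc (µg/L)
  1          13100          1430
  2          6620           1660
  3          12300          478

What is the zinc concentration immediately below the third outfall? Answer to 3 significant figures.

322 µg/L

After outfall 1: Q = 80200 + 13100 = 93300 L/s; C = (80200·6.400 + 13100·1430)/93300 = 206.3 µg/L.
After outfall 2: Q = 93300 + 6620 = 99920 L/s; C = (93300·206.3 + 6620·1660)/99920 = 302.6 µg/L.
After outfall 3: Q = 99920 + 12300 = 112200 L/s; C = (99920·302.6 + 12300·478.0)/112200 = 321.8 µg/L.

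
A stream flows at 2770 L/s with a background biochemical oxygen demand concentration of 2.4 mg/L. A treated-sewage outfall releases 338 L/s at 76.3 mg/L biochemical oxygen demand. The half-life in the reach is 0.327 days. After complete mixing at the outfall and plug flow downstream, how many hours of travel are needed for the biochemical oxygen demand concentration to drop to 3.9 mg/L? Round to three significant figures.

Mass balance: C = (2770·2.400 + 338.0·76.30) / 3108 = 32440/3108 = 10.44 mg/L.
Half-life 0.327 d → k = ln 2 / 0.327 = 2.120 d⁻¹.
10.44·exp(−k·t) = 3.9 → t = ln(10.44/3.9)/k = 40120 s = 11.15 h.

11.1 h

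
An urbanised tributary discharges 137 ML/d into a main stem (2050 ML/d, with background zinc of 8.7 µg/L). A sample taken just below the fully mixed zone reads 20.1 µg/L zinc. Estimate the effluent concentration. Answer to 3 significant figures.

Mass balance: 2050·8.700 + 137.0·Cₑ = 2187·20.10
→ Cₑ = (2187·20.10 − 2050·8.700) / 137.0 = 190.7 µg/L.

191 µg/L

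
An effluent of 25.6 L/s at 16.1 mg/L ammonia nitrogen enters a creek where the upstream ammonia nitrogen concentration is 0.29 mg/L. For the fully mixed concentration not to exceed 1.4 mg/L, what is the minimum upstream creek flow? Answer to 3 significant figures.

339 L/s

Set C_mix = 1.4: (Q·0.2900 + 25.60·16.10) / (Q + 25.60) = 1.4
→ Q = 25.60·(16.10 − 1.4)/(1.4 − 0.2900) = 339.0 L/s.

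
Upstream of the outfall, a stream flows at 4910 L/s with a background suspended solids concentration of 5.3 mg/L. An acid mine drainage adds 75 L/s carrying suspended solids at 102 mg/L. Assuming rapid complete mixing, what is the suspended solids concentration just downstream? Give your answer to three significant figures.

6.75 mg/L

Flow-weighted average: C = (4910·5.300 + 75.00·102.0) / 4985 = 33670/4985 = 6.755 mg/L.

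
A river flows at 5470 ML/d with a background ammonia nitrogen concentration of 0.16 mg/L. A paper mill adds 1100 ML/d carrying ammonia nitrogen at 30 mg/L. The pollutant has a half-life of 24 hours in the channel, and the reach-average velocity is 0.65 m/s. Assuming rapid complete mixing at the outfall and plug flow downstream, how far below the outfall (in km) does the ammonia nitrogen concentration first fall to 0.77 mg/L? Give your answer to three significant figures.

154 km

After mixing, C = (5470·0.1600 + 1100·30.00) / 6570 = 33880/6570 = 5.156 mg/L.
Half-life 24 h → k = ln 2 / 24 = 0.02888 h⁻¹ = 0.6931 d⁻¹.
Set 5.156·exp(−k·t) = 0.77 → t = ln(5.156/0.77)/k = 237000 s = 65.84 h.
Distance = v·t = 0.65·237000 = 154100 m = 154.1 km.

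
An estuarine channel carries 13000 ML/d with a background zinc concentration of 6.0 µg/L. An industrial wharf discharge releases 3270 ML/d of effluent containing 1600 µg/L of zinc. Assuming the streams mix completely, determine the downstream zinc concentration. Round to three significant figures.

Mass balance: C = (13000·6.000 + 3270·1600) / 16270 = 5310000/16270 = 326.4 µg/L.

326 µg/L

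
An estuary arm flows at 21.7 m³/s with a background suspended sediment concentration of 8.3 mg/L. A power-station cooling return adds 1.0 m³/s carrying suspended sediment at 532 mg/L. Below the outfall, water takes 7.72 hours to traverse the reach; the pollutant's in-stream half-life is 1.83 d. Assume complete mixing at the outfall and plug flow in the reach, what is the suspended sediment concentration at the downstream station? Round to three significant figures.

After mixing, C = (21.70·8.300 + 1.000·532.0) / 22.70 = 712.1/22.70 = 31.37 mg/L.
Half-life 1.83 d → k = ln 2 / 1.83 = 0.3788 d⁻¹.
Decay over the reach: 31.37·exp(−kt) = 31.37·0.8853 = 27.77 mg/L.

27.8 mg/L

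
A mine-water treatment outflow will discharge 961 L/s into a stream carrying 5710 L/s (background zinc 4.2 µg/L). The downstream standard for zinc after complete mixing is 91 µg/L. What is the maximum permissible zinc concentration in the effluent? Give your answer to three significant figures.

At the limit, (Qr·Cr + Qe·Cₑ)/(Qr + Qe) = 91:
Cₑ = (6671·91 − 5710·4.200) / 961.0 = 606.7 µg/L.

607 µg/L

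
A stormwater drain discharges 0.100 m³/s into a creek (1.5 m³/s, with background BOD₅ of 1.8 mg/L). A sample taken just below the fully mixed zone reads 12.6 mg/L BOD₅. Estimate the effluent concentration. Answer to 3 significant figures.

175 mg/L

Mass balance: 1.500·1.800 + 0.1000·Cₑ = 1.600·12.60
→ Cₑ = (1.600·12.60 − 1.500·1.800) / 0.1000 = 174.6 mg/L.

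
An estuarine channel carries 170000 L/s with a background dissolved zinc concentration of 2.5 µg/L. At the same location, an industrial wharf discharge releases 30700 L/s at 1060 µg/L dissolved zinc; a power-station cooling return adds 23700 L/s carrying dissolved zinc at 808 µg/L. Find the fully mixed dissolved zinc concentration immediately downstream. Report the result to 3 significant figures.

232 µg/L

Mass balance: C = (170000·2.500 + 30700·1060 + 23700·808.0) / 224400 = 52120000/224400 = 232.2 µg/L.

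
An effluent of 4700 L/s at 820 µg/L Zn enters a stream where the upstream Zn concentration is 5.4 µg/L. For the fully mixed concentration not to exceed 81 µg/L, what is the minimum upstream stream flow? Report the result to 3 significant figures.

Set C_mix = 81: (Q·5.400 + 4700·820.0) / (Q + 4700) = 81
→ Q = 4700·(820.0 − 81)/(81 − 5.400) = 45940 L/s.

45900 L/s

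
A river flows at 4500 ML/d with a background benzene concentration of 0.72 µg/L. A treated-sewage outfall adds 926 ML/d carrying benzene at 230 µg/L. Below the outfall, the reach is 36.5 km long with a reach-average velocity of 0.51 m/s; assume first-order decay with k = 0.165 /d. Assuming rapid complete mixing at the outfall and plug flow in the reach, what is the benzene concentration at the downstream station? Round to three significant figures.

34.8 µg/L

After mixing, C = (4500·0.7200 + 926.0·230.0) / 5426 = 216200/5426 = 39.85 µg/L.
Travel time t = 36.5·1000 / 0.51 = 71570 s = 19.88 h.
Decay over the reach: 39.85·exp(−kt) = 39.85·0.8723 = 34.76 µg/L.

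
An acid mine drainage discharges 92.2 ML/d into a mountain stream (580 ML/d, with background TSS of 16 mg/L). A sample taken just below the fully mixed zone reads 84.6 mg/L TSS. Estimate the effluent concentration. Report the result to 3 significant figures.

Mass balance: 580.0·16.00 + 92.20·Cₑ = 672.2·84.60
→ Cₑ = (672.2·84.60 − 580.0·16.00) / 92.20 = 516.1 mg/L.

516 mg/L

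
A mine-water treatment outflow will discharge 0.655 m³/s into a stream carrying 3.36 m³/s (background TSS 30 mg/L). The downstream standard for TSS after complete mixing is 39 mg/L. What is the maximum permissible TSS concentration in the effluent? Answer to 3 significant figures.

85.2 mg/L

At the limit, (Qr·Cr + Qe·Cₑ)/(Qr + Qe) = 39:
Cₑ = (4.015·39 − 3.360·30.00) / 0.6550 = 85.17 mg/L.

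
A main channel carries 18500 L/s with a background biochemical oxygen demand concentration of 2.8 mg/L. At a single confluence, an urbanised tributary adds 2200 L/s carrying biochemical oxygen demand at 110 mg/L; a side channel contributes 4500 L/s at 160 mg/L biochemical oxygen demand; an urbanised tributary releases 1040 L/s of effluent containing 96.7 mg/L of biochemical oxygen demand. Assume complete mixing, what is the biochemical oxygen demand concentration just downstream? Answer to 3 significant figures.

Conservation of mass: C = (18500·2.800 + 2200·110.0 + 4500·160.0 + 1040·96.70) / 26240 = 1114000/26240 = 42.47 mg/L.

42.5 mg/L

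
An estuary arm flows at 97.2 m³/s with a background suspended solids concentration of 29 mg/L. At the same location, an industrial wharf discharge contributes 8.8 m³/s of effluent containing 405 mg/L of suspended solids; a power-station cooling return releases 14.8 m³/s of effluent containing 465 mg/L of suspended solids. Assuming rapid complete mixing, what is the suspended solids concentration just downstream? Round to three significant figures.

Conservation of mass: C = (97.20·29.00 + 8.800·405.0 + 14.80·465.0) / 120.8 = 13260/120.8 = 109.8 mg/L.

110 mg/L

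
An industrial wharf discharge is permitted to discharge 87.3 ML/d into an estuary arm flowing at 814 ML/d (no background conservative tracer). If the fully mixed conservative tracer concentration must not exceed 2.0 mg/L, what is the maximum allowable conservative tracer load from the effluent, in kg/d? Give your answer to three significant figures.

1800 kg/d

Mass balance at the limit: 814.0·0 + 87.30·Cₑ = 901.3·2.0 → Cₑ = 20.65 mg/L.
87.30 ML/d = 1.010 m³/s. Load = 1.010 m³/s × 20.65 g/m³ × 86 400 s/d = 1803 kg/d.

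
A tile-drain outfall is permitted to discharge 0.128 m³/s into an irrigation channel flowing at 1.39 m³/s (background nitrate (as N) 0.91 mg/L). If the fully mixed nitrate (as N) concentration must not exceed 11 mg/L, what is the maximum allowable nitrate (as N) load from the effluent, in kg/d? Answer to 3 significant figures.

Mass balance at the limit: 1.390·0.9100 + 0.1280·Cₑ = 1.518·11 → Cₑ = 120.6 mg/L.
Load = 0.1280 m³/s × 120.6 g/m³ × 86 400 s/d = 1333 kg/d.

1330 kg/d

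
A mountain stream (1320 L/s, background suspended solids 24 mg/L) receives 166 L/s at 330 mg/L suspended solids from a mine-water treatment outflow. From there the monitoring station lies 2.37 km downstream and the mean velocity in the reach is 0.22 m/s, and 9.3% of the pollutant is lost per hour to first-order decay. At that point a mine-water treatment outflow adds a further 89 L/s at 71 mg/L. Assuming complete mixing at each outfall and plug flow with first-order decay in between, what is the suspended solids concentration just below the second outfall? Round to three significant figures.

Conservation of mass: C = (1320·24.00 + 166.0·330.0) / 1486 = 86460/1486 = 58.18 mg/L; combined flow 1486 L/s.
Travel time t = 2.37·1000 / 0.22 = 10770 s = 2.992 h.
9.3%/h lost → k = −ln(1 − 0.093) = 0.09761 h⁻¹.
First-order decay: C = 58.18·exp(−k·t) = 58.18·0.7467 = 43.44 mg/L.
Second outfall: C = (1486·43.44 + 89.00·71.00)/1575 = 45.00 mg/L.

45.0 mg/L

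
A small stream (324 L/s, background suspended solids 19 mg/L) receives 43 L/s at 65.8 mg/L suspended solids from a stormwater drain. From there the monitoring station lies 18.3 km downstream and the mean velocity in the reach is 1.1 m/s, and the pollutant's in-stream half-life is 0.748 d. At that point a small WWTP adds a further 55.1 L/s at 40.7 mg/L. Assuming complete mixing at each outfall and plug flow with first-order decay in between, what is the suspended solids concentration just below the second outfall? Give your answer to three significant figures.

Mass balance: C = (324.0·19.00 + 43.00·65.80) / 367.0 = 8985/367.0 = 24.48 mg/L; combined flow 367.0 L/s.
Travel time t = 18.3·1000 / 1.1 = 16640 s = 4.621 h.
Half-life 0.748 d → k = ln 2 / 0.748 = 0.9267 d⁻¹.
First-order decay: C = 24.48·exp(−k·t) = 24.48·0.8366 = 20.48 mg/L.
At the second outfall, C = (367.0·20.48 + 55.10·40.70) / (367.0 + 55.10) = 23.12 mg/L.

23.1 mg/L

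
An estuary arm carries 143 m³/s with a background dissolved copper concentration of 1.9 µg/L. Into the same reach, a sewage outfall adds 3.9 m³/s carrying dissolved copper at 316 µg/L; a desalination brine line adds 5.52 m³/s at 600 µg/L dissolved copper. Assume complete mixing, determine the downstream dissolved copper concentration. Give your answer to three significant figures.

Flow-weighted average: C = (143.0·1.900 + 3.900·316.0 + 5.520·600.0) / 152.4 = 4816/152.4 = 31.60 µg/L.

31.6 µg/L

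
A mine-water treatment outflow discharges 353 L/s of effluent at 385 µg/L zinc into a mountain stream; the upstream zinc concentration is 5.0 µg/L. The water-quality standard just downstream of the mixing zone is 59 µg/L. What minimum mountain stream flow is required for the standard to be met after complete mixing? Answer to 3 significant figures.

Set C_mix = 59: (Q·5.000 + 353.0·385.0) / (Q + 353.0) = 59
→ Q = 353.0·(385.0 − 59)/(59 − 5.000) = 2131 L/s.

2130 L/s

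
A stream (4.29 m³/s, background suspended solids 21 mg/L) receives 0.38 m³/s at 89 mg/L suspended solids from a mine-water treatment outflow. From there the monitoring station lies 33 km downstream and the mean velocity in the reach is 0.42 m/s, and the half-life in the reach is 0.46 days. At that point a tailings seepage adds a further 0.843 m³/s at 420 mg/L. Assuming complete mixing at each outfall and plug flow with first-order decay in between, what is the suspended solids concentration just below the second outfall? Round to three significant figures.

69.9 mg/L

Flow-weighted average: C = (4.290·21.00 + 0.3800·89.00) / 4.670 = 123.9/4.670 = 26.53 mg/L; combined flow 4.670 m³/s.
Travel time t = 33·1000 / 0.42 = 78570 s = 21.83 h.
Half-life 0.46 d → k = ln 2 / 0.46 = 1.507 d⁻¹.
After decay, C = 26.53 × e^(−kt) = 26.53 × 0.2540 = 6.740 mg/L.
Second outfall: C = (4.670·6.740 + 0.8430·420.0)/5.513 = 69.93 mg/L.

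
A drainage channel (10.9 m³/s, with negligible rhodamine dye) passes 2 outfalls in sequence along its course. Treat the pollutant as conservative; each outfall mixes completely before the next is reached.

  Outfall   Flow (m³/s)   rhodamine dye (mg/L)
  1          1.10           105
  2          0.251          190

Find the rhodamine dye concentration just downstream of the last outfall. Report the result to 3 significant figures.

Outfall 1: combined Q = 12.00 m³/s; C = (10.90·0 + 1.100·105.0)/12.00 = 9.625 mg/L.
Outfall 2: combined Q = 12.25 m³/s; C = (12.00·9.625 + 0.2510·190.0)/12.25 = 13.32 mg/L.

13.3 mg/L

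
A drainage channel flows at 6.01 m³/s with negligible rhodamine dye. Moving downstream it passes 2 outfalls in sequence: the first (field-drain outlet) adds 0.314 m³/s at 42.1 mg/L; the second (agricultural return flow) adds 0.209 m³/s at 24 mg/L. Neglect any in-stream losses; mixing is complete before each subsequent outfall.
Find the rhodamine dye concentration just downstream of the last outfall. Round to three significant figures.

2.79 mg/L

After outfall 1: Q = 6.010 + 0.3140 = 6.324 m³/s; C = (6.010·0 + 0.3140·42.10)/6.324 = 2.090 mg/L.
After outfall 2: Q = 6.324 + 0.2090 = 6.533 m³/s; C = (6.324·2.090 + 0.2090·24.00)/6.533 = 2.791 mg/L.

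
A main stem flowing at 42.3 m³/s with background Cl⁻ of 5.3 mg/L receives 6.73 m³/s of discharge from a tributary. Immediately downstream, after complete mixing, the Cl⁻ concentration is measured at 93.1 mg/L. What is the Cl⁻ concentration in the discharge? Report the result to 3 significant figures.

645 mg/L

Mass balance: 42.30·5.300 + 6.730·Cₑ = 49.03·93.10
→ Cₑ = (49.03·93.10 − 42.30·5.300) / 6.730 = 644.9 mg/L.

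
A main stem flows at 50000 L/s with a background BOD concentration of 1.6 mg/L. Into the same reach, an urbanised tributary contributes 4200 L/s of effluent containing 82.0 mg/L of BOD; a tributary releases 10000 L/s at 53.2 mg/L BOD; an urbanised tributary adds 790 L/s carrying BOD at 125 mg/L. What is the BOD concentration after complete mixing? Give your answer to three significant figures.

Conservation of mass: C = (50000·1.600 + 4200·82.00 + 10000·53.20 + 790.0·125.0) / 64990 = 1055000/64990 = 16.24 mg/L.

16.2 mg/L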